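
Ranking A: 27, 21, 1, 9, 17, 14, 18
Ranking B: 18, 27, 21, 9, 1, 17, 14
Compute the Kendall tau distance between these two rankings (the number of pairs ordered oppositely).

Assign each item its position (1..7) in the first ordering, then rewrite the second ordering as that position sequence:
positions: 27→1, 21→2, 1→3, 9→4, 17→5, 14→6, 18→7
second ordering as positions: [7, 1, 2, 4, 3, 5, 6]
Discordant pairs = inversions in this position sequence.
7: 1, 2, 4, 3, 5, 6 → 6
1: 0
2: 0
4: 3 → 1
3: 0
5: 0
6: 0
Total: 6 + 0 + 0 + 1 + 0 + 0 + 0 = 7

7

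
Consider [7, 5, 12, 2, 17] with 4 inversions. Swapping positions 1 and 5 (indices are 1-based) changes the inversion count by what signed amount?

+3

Positions 1 and 5 hold 7 and 17; after swapping, the array is [17, 5, 12, 2, 7].
For each element, count later entries that are smaller:
17 → 5, 12, 2, 7 → 4
5 → 2 → 1
12 → 2, 7 → 2
2 → none → 0
7 → none → 0
Sum: 4 + 1 + 2 + 0 + 0 = 7
Change: 7 − 4 = +3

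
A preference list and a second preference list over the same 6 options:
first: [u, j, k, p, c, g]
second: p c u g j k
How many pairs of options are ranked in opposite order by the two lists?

Assign each item its position (1..6) in the first ordering, then rewrite the second ordering as that position sequence:
positions: u→1, j→2, k→3, p→4, c→5, g→6
second ordering as positions: [4, 5, 1, 6, 2, 3]
Discordant pairs = inversions in this position sequence.
4: 1, 2, 3 → 3
5: 1, 2, 3 → 3
1: 0
6: 2, 3 → 2
2: 0
3: 0
Total: 3 + 3 + 0 + 2 + 0 + 0 = 8

Pairs: 8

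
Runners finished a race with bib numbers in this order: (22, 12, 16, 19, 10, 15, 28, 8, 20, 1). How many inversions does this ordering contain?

Sweep left to right; for each value list the smaller values that follow it:
22 → 12, 16, 19, 10, 15, 8, 20, 1 → 8
12 → 10, 8, 1 → 3
16 → 10, 15, 8, 1 → 4
19 → 10, 15, 8, 1 → 4
10 → 8, 1 → 2
15 → 8, 1 → 2
28 → 8, 20, 1 → 3
8 → 1 → 1
20 → 1 → 1
1 → none → 0
Sum: 8 + 3 + 4 + 4 + 2 + 2 + 3 + 1 + 1 + 0 = 28

28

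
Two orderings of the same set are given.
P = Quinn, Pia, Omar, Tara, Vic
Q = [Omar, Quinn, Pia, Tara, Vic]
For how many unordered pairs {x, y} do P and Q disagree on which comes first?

Assign each item its position (1..5) in the first ordering, then rewrite the second ordering as that position sequence:
positions: Quinn→1, Pia→2, Omar→3, Tara→4, Vic→5
second ordering as positions: [3, 1, 2, 4, 5]
Discordant pairs = inversions in this position sequence.
3: 1, 2 → 2
1: 0
2: 0
4: 0
5: 0
Total: 2 + 0 + 0 + 0 + 0 = 2

2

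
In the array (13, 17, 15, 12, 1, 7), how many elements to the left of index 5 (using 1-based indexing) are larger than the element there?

4 such elements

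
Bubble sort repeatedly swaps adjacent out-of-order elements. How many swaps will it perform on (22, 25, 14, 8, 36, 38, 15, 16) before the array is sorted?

The minimum number of adjacent swaps to sort an array equals its inversion count, since every such swap removes exactly one inversion.
Count inversions — for each element, later elements that are smaller:
22: 14, 8, 15, 16 → 4
25: 14, 8, 15, 16 → 4
14: 8 → 1
8: none → 0
36: 15, 16 → 2
38: 15, 16 → 2
15: none → 0
16: none → 0
Total inversions: 4 + 4 + 1 + 0 + 2 + 2 + 0 + 0 = 13

13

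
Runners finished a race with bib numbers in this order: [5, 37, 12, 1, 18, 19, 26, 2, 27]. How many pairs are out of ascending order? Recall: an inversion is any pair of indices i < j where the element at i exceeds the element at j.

Sweep left to right; for each value list the smaller values that follow it:
5: 2
37: 7
12: 2
1: 0
18: 1
19: 1
26: 1
2: 0
27: 0
Sum: 2 + 7 + 2 + 0 + 1 + 1 + 1 + 0 + 0 = 14

14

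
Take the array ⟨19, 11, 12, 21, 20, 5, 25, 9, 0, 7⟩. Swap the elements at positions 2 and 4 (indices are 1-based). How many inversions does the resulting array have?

32 inversions

Positions 2 and 4 hold 11 and 21; after swapping, the array is [19, 21, 12, 11, 20, 5, 25, 9, 0, 7].
Sweep left to right; for each value list the smaller values that follow it:
19 → 12, 11, 5, 9, 0, 7 → 6
21 → 12, 11, 20, 5, 9, 0, 7 → 7
12 → 11, 5, 9, 0, 7 → 5
11 → 5, 9, 0, 7 → 4
20 → 5, 9, 0, 7 → 4
5 → 0 → 1
25 → 9, 0, 7 → 3
9 → 0, 7 → 2
0 → none → 0
7 → none → 0
Sum: 6 + 7 + 5 + 4 + 4 + 1 + 3 + 2 + 0 + 0 = 32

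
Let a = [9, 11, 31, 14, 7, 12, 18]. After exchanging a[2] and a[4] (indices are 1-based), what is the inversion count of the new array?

Positions 2 and 4 hold 11 and 14; after swapping, the array is [9, 14, 31, 11, 7, 12, 18].
Element-by-element contributions:
9: 1
14: 3
31: 4
11: 1
7: 0
12: 0
18: 0
Sum: 1 + 3 + 4 + 1 + 0 + 0 + 0 = 9

9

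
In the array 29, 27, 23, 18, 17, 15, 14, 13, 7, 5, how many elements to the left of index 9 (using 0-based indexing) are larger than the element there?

9 such elements

The element at index 9 is 5.
Elements before it: 29, 27, 23, 18, 17, 15, 14, 13, 7
Those larger than 5: 29, 27, 23, 18, 17, 15, 14, 13, 7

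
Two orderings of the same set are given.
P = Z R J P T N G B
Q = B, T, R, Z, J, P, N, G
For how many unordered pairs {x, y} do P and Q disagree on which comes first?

There are 12 disagreeing pairs.

Assign each item its position (1..8) in the first ordering, then rewrite the second ordering as that position sequence:
positions: Z→1, R→2, J→3, P→4, T→5, N→6, G→7, B→8
second ordering as positions: [8, 5, 2, 1, 3, 4, 6, 7]
Discordant pairs = inversions in this position sequence.
8: 5, 2, 1, 3, 4, 6, 7 → 7
5: 2, 1, 3, 4 → 4
2: 1 → 1
1: 0
3: 0
4: 0
6: 0
7: 0
Total: 7 + 4 + 1 + 0 + 0 + 0 + 0 + 0 = 12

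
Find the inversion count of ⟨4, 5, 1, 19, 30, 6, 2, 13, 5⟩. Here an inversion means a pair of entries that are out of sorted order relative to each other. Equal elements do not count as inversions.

For each element, count later entries that are smaller:
4: 2
5: 2
1: 0
19: 4
30: 4
6: 2
2: 0
13: 1
5: 0
Sum: 2 + 2 + 0 + 4 + 4 + 2 + 0 + 1 + 0 = 15

There are 15 inversions.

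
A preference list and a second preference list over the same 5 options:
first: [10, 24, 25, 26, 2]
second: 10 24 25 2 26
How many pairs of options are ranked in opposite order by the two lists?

Pairs: 1

Assign each item its position (1..5) in the first ordering, then rewrite the second ordering as that position sequence:
positions: 10→1, 24→2, 25→3, 26→4, 2→5
second ordering as positions: [1, 2, 3, 5, 4]
Discordant pairs = inversions in this position sequence.
1: 0
2: 0
3: 0
5: 4 → 1
4: 0
Total: 0 + 0 + 0 + 1 + 0 = 1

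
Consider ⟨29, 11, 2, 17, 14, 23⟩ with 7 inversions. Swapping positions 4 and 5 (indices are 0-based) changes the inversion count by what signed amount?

+1

Positions 4 and 5 hold 14 and 23; after swapping, the array is [29, 11, 2, 17, 23, 14].
For each element, count later entries that are smaller:
29 → 11, 2, 17, 23, 14 → 5
11 → 2 → 1
2 → none → 0
17 → 14 → 1
23 → 14 → 1
14 → none → 0
Sum: 5 + 1 + 0 + 1 + 1 + 0 = 8
Change: 8 − 7 = +1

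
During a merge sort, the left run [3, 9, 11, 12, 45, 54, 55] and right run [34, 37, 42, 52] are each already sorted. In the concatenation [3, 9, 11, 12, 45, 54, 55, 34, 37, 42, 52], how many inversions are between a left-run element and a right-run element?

For each element r of the right run, count left-run elements greater than r:
r = 34: 45, 54, 55 → 3
r = 37: 45, 54, 55 → 3
r = 42: 45, 54, 55 → 3
r = 52: 54, 55 → 2
Cross-inversions: 3 + 3 + 3 + 2 = 11

11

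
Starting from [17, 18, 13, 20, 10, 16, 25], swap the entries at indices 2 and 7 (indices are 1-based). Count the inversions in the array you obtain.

12 inversions

Positions 2 and 7 hold 18 and 25; after swapping, the array is [17, 25, 13, 20, 10, 16, 18].
Sweep left to right; for each value list the smaller values that follow it:
17: 3
25: 5
13: 1
20: 3
10: 0
16: 0
18: 0
Sum: 3 + 5 + 1 + 3 + 0 + 0 + 0 = 12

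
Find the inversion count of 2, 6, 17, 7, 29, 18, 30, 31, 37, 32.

Inversions: 3

Element-by-element contributions:
2 → none → 0
6 → none → 0
17 → 7 → 1
7 → none → 0
29 → 18 → 1
18 → none → 0
30 → none → 0
31 → none → 0
37 → 32 → 1
32 → none → 0
Sum: 0 + 0 + 1 + 0 + 1 + 0 + 0 + 0 + 1 + 0 = 3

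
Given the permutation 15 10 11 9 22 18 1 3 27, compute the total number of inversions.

There are 18 inversions.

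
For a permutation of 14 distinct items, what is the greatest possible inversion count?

The maximum occurs when the array is in strictly decreasing order: every one of the C(14, 2) pairs is inverted.
C(14, 2) = 14·13/2 = 91

Inversions: 91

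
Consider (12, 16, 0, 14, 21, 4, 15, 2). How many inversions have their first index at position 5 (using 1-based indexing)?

3

The element at index 5 is 21.
Elements after it: 4, 15, 2
Those smaller than 21: 4, 15, 2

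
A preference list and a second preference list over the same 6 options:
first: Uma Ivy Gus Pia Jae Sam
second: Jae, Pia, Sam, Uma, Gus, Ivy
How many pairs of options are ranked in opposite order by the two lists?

11 pairs

Assign each item its position (1..6) in the first ordering, then rewrite the second ordering as that position sequence:
positions: Uma→1, Ivy→2, Gus→3, Pia→4, Jae→5, Sam→6
second ordering as positions: [5, 4, 6, 1, 3, 2]
Discordant pairs = inversions in this position sequence.
5: 4, 1, 3, 2 → 4
4: 1, 3, 2 → 3
6: 1, 3, 2 → 3
1: 0
3: 2 → 1
2: 0
Total: 4 + 3 + 3 + 0 + 1 + 0 = 11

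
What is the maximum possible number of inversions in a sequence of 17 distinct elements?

The maximum occurs when the array is in strictly decreasing order: every one of the C(17, 2) pairs is inverted.
C(17, 2) = 17·16/2 = 136

136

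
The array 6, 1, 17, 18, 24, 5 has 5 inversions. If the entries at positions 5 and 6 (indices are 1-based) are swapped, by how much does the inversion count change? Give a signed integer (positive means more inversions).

Positions 5 and 6 hold 24 and 5; after swapping, the array is [6, 1, 17, 18, 5, 24].
Element-by-element contributions:
6 → 1, 5 → 2
1 → none → 0
17 → 5 → 1
18 → 5 → 1
5 → none → 0
24 → none → 0
Sum: 2 + 0 + 1 + 1 + 0 + 0 = 4
Change: 4 − 5 = -1

-1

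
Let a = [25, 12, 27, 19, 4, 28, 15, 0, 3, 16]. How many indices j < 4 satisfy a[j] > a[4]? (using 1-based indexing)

2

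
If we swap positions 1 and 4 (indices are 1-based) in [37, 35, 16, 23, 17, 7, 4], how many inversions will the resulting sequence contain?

Positions 1 and 4 hold 37 and 23; after swapping, the array is [23, 35, 16, 37, 17, 7, 4].
For each element, count later entries that are smaller:
23 → 16, 17, 7, 4 → 4
35 → 16, 17, 7, 4 → 4
16 → 7, 4 → 2
37 → 17, 7, 4 → 3
17 → 7, 4 → 2
7 → 4 → 1
4 → none → 0
Sum: 4 + 4 + 2 + 3 + 2 + 1 + 0 = 16

Inversions: 16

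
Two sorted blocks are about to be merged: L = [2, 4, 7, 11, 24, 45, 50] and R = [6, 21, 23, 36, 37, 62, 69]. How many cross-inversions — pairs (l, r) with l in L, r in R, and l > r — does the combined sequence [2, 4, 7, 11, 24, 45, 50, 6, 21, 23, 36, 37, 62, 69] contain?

15

Count, for every r in R, how many entries of L exceed r:
r = 6: 7, 11, 24, 45, 50 → 5
r = 21: 24, 45, 50 → 3
r = 23: 24, 45, 50 → 3
r = 36: 45, 50 → 2
r = 37: 45, 50 → 2
r = 62: none → 0
r = 69: none → 0
Cross-inversions: 5 + 3 + 3 + 2 + 2 + 0 + 0 = 15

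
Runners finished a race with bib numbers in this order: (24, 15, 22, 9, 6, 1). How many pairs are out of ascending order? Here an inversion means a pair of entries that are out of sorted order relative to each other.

14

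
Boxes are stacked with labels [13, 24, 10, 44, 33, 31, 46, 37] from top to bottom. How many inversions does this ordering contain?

7 out-of-order pairs

Count, for each position, how many later elements it exceeds:
13 → 10 → 1
24 → 10 → 1
10 → none → 0
44 → 33, 31, 37 → 3
33 → 31 → 1
31 → none → 0
46 → 37 → 1
37 → none → 0
Sum: 1 + 1 + 0 + 3 + 1 + 0 + 1 + 0 = 7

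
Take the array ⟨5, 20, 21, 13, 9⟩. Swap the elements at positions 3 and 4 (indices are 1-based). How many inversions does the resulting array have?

There are 4 inversions.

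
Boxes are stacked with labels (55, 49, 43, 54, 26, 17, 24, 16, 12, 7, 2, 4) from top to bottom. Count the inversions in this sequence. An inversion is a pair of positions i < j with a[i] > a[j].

For each element, count later entries that are smaller:
55 → 49, 43, 54, 26, 17, 24, 16, 12, 7, 2, 4 → 11
49 → 43, 26, 17, 24, 16, 12, 7, 2, 4 → 9
43 → 26, 17, 24, 16, 12, 7, 2, 4 → 8
54 → 26, 17, 24, 16, 12, 7, 2, 4 → 8
26 → 17, 24, 16, 12, 7, 2, 4 → 7
17 → 16, 12, 7, 2, 4 → 5
24 → 16, 12, 7, 2, 4 → 5
16 → 12, 7, 2, 4 → 4
12 → 7, 2, 4 → 3
7 → 2, 4 → 2
2 → none → 0
4 → none → 0
Sum: 11 + 9 + 8 + 8 + 7 + 5 + 5 + 4 + 3 + 2 + 0 + 0 = 62

There are 62 out-of-order pairs.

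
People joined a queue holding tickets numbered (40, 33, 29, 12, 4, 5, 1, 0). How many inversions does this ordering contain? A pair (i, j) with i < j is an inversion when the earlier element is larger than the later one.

Count, for each position, how many later elements it exceeds:
40 → 33, 29, 12, 4, 5, 1, 0 → 7
33 → 29, 12, 4, 5, 1, 0 → 6
29 → 12, 4, 5, 1, 0 → 5
12 → 4, 5, 1, 0 → 4
4 → 1, 0 → 2
5 → 1, 0 → 2
1 → 0 → 1
0 → none → 0
Sum: 7 + 6 + 5 + 4 + 2 + 2 + 1 + 0 = 27

27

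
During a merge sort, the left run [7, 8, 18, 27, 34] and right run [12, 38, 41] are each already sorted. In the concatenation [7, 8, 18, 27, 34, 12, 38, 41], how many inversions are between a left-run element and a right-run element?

For each element r of the right run, count left-run elements greater than r:
r = 12: 18, 27, 34 → 3
r = 38: none → 0
r = 41: none → 0
Cross-inversions: 3 + 0 + 0 = 3

3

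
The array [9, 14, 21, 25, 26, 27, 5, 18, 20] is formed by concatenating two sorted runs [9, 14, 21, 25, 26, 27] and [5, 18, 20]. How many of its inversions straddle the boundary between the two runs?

14

For each element r of the right run, count left-run elements greater than r:
r = 5: 9, 14, 21, 25, 26, 27 → 6
r = 18: 21, 25, 26, 27 → 4
r = 20: 21, 25, 26, 27 → 4
Cross-inversions: 6 + 4 + 4 = 14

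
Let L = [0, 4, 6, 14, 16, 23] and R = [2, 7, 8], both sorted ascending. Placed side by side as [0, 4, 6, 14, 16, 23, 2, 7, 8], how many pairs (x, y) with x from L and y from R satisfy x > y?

Take each right-half value and tally the left-half values above it:
r = 2: 4, 6, 14, 16, 23 → 5
r = 7: 14, 16, 23 → 3
r = 8: 14, 16, 23 → 3
Cross-inversions: 5 + 3 + 3 = 11

11 split inversions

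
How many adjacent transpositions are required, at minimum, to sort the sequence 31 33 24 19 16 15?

14 adjacent swaps

Minimum adjacent swaps = number of inversions (each swap of adjacent out-of-order elements removes one inversion and no swap can remove more).
Count inversions — for each element, later elements that are smaller:
31: 24, 19, 16, 15 → 4
33: 24, 19, 16, 15 → 4
24: 19, 16, 15 → 3
19: 16, 15 → 2
16: 15 → 1
15: none → 0
Total inversions: 4 + 4 + 3 + 2 + 1 + 0 = 14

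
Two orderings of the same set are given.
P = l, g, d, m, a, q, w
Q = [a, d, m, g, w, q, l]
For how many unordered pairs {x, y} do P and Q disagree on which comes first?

12 disagreeing pairs

Assign each item its position (1..7) in the first ordering, then rewrite the second ordering as that position sequence:
positions: l→1, g→2, d→3, m→4, a→5, q→6, w→7
second ordering as positions: [5, 3, 4, 2, 7, 6, 1]
Discordant pairs = inversions in this position sequence.
5: 3, 4, 2, 1 → 4
3: 2, 1 → 2
4: 2, 1 → 2
2: 1 → 1
7: 6, 1 → 2
6: 1 → 1
1: 0
Total: 4 + 2 + 2 + 1 + 2 + 1 + 0 = 12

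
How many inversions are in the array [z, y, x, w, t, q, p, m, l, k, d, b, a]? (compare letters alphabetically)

78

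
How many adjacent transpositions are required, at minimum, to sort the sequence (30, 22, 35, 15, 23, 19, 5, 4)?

23

The minimum number of adjacent swaps to sort an array equals its inversion count, since every such swap removes exactly one inversion.
Count inversions — for each element, later elements that are smaller:
30: 22, 15, 23, 19, 5, 4 → 6
22: 15, 19, 5, 4 → 4
35: 15, 23, 19, 5, 4 → 5
15: 5, 4 → 2
23: 19, 5, 4 → 3
19: 5, 4 → 2
5: 4 → 1
4: none → 0
Total inversions: 6 + 4 + 5 + 2 + 3 + 2 + 1 + 0 = 23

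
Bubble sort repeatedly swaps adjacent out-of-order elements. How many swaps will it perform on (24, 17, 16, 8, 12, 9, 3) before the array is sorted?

The minimum number of adjacent swaps to sort an array equals its inversion count, since every such swap removes exactly one inversion.
Count inversions — for each element, later elements that are smaller:
24: 17, 16, 8, 12, 9, 3 → 6
17: 16, 8, 12, 9, 3 → 5
16: 8, 12, 9, 3 → 4
8: 3 → 1
12: 9, 3 → 2
9: 3 → 1
3: none → 0
Total inversions: 6 + 5 + 4 + 1 + 2 + 1 + 0 = 19

19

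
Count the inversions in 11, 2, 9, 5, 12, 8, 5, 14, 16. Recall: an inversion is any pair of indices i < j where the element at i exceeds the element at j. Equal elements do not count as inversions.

For each element, count later entries that are smaller:
11 → 2, 9, 5, 8, 5 → 5
2 → none → 0
9 → 5, 8, 5 → 3
5 → none → 0
12 → 8, 5 → 2
8 → 5 → 1
5 → none → 0
14 → none → 0
16 → none → 0
Sum: 5 + 0 + 3 + 0 + 2 + 1 + 0 + 0 + 0 = 11

11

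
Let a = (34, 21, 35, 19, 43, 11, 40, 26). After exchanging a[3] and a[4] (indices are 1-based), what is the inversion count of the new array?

Inversions: 13

Positions 3 and 4 hold 35 and 19; after swapping, the array is [34, 21, 19, 35, 43, 11, 40, 26].
Element-by-element contributions:
34: 4
21: 2
19: 1
35: 2
43: 3
11: 0
40: 1
26: 0
Sum: 4 + 2 + 1 + 2 + 3 + 0 + 1 + 0 = 13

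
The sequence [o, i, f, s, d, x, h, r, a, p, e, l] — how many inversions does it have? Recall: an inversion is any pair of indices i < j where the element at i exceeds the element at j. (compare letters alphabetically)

37

Count, for each position, how many later elements it exceeds:
o: 7
i: 5
f: 3
s: 7
d: 1
x: 6
h: 2
r: 4
a: 0
p: 2
e: 0
l: 0
Sum: 7 + 5 + 3 + 7 + 1 + 6 + 2 + 4 + 0 + 2 + 0 + 0 = 37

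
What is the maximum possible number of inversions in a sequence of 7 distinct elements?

A reversed (strictly descending) arrangement makes every pair an inversion, giving C(7, 2) inversions.
C(7, 2) = 7·6/2 = 21

Inversions: 21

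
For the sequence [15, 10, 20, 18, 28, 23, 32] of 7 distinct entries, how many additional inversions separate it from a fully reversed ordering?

Maximum inversions for 7 distinct elements is C(7, 2) = 7·6/2 = 21.
Current inversions — for each element, count later smaller elements:
15: 1
10: 0
20: 1
18: 0
28: 1
23: 0
32: 0
Current total: 1 + 0 + 1 + 0 + 1 + 0 + 0 = 3
Shortfall: 21 − 3 = 18

18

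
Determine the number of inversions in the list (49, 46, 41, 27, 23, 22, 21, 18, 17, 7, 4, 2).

66

Element-by-element contributions:
49: 11
46: 10
41: 9
27: 8
23: 7
22: 6
21: 5
18: 4
17: 3
7: 2
4: 1
2: 0
Sum: 11 + 10 + 9 + 8 + 7 + 6 + 5 + 4 + 3 + 2 + 1 + 0 = 66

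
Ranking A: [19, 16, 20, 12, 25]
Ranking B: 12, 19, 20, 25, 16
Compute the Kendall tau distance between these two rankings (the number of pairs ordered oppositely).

5

Assign each item its position (1..5) in the first ordering, then rewrite the second ordering as that position sequence:
positions: 19→1, 16→2, 20→3, 12→4, 25→5
second ordering as positions: [4, 1, 3, 5, 2]
Discordant pairs = inversions in this position sequence.
4: 1, 3, 2 → 3
1: 0
3: 2 → 1
5: 2 → 1
2: 0
Total: 3 + 0 + 1 + 1 + 0 = 5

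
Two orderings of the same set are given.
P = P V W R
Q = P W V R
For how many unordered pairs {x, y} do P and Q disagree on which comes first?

1 disagreeing pair

Assign each item its position (1..4) in the first ordering, then rewrite the second ordering as that position sequence:
positions: P→1, V→2, W→3, R→4
second ordering as positions: [1, 3, 2, 4]
Discordant pairs = inversions in this position sequence.
1: 0
3: 2 → 1
2: 0
4: 0
Total: 0 + 1 + 0 + 0 = 1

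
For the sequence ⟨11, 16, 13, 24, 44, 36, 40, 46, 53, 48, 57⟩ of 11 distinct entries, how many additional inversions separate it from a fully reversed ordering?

51 inversions short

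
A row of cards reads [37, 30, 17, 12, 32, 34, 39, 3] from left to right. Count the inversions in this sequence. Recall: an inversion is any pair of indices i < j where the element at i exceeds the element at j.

Sweep left to right; for each value list the smaller values that follow it:
37 → 30, 17, 12, 32, 34, 3 → 6
30 → 17, 12, 3 → 3
17 → 12, 3 → 2
12 → 3 → 1
32 → 3 → 1
34 → 3 → 1
39 → 3 → 1
3 → none → 0
Sum: 6 + 3 + 2 + 1 + 1 + 1 + 1 + 0 = 15

15 inversions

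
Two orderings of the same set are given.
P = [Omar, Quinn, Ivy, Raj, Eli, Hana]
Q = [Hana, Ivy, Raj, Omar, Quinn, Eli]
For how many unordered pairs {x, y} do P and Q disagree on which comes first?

Assign each item its position (1..6) in the first ordering, then rewrite the second ordering as that position sequence:
positions: Omar→1, Quinn→2, Ivy→3, Raj→4, Eli→5, Hana→6
second ordering as positions: [6, 3, 4, 1, 2, 5]
Discordant pairs = inversions in this position sequence.
6: 3, 4, 1, 2, 5 → 5
3: 1, 2 → 2
4: 1, 2 → 2
1: 0
2: 0
5: 0
Total: 5 + 2 + 2 + 0 + 0 + 0 = 9

9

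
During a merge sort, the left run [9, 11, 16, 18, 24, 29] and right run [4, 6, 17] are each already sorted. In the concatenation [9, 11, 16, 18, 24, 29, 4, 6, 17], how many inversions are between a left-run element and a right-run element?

Take each right-half value and tally the left-half values above it:
r = 4: 9, 11, 16, 18, 24, 29 → 6
r = 6: 9, 11, 16, 18, 24, 29 → 6
r = 17: 18, 24, 29 → 3
Cross-inversions: 6 + 6 + 3 = 15

There are 15 cross-inversions.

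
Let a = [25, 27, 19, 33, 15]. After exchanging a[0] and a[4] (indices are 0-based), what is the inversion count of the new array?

Positions 0 and 4 hold 25 and 15; after swapping, the array is [15, 27, 19, 33, 25].
Sweep left to right; for each value list the smaller values that follow it:
15 → none → 0
27 → 19, 25 → 2
19 → none → 0
33 → 25 → 1
25 → none → 0
Sum: 0 + 2 + 0 + 1 + 0 = 3

3 inversions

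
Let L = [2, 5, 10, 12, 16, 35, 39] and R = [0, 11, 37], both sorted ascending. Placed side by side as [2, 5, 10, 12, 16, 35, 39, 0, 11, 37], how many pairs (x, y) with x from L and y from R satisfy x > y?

Count, for every r in R, how many entries of L exceed r:
r = 0: 2, 5, 10, 12, 16, 35, 39 → 7
r = 11: 12, 16, 35, 39 → 4
r = 37: 39 → 1
Cross-inversions: 7 + 4 + 1 = 12

There are 12 split inversions.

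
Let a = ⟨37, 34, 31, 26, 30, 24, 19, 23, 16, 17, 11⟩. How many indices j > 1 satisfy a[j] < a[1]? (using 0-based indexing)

The element at index 1 is 34.
Elements after it: 31, 26, 30, 24, 19, 23, 16, 17, 11
Those smaller than 34: 31, 26, 30, 24, 19, 23, 16, 17, 11

9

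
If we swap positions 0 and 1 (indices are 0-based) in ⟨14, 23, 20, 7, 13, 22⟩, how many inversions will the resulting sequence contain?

Inversions: 9

Positions 0 and 1 hold 14 and 23; after swapping, the array is [23, 14, 20, 7, 13, 22].
Count, for each position, how many later elements it exceeds:
23 → 14, 20, 7, 13, 22 → 5
14 → 7, 13 → 2
20 → 7, 13 → 2
7 → none → 0
13 → none → 0
22 → none → 0
Sum: 5 + 2 + 2 + 0 + 0 + 0 = 9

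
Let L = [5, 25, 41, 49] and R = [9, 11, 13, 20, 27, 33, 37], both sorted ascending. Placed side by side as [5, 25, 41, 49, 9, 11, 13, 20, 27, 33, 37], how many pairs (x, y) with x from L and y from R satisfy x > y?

18

Count, for every r in R, how many entries of L exceed r:
r = 9: 25, 41, 49 → 3
r = 11: 25, 41, 49 → 3
r = 13: 25, 41, 49 → 3
r = 20: 25, 41, 49 → 3
r = 27: 41, 49 → 2
r = 33: 41, 49 → 2
r = 37: 41, 49 → 2
Cross-inversions: 3 + 3 + 3 + 3 + 2 + 2 + 2 = 18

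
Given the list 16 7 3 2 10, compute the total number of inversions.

Element-by-element contributions:
16 → 7, 3, 2, 10 → 4
7 → 3, 2 → 2
3 → 2 → 1
2 → none → 0
10 → none → 0
Sum: 4 + 2 + 1 + 0 + 0 = 7

7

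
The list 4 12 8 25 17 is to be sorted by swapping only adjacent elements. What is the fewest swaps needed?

2 adjacent swaps

The minimum number of adjacent swaps to sort an array equals its inversion count, since every such swap removes exactly one inversion.
Count inversions — for each element, later elements that are smaller:
4: none → 0
12: 8 → 1
8: none → 0
25: 17 → 1
17: none → 0
Total inversions: 0 + 1 + 0 + 1 + 0 = 2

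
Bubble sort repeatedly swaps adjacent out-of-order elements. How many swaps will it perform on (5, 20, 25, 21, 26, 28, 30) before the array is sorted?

1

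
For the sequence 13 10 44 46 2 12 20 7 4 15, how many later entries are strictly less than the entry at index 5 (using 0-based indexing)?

2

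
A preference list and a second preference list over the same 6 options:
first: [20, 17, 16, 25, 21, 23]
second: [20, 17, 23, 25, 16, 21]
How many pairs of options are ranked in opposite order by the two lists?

Assign each item its position (1..6) in the first ordering, then rewrite the second ordering as that position sequence:
positions: 20→1, 17→2, 16→3, 25→4, 21→5, 23→6
second ordering as positions: [1, 2, 6, 4, 3, 5]
Discordant pairs = inversions in this position sequence.
1: 0
2: 0
6: 4, 3, 5 → 3
4: 3 → 1
3: 0
5: 0
Total: 0 + 0 + 3 + 1 + 0 + 0 = 4

Pairs: 4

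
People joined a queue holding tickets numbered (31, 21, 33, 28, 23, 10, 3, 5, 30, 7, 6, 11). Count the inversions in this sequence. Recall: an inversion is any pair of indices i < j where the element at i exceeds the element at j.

For each element, count later entries that are smaller:
31 → 21, 28, 23, 10, 3, 5, 30, 7, 6, 11 → 10
21 → 10, 3, 5, 7, 6, 11 → 6
33 → 28, 23, 10, 3, 5, 30, 7, 6, 11 → 9
28 → 23, 10, 3, 5, 7, 6, 11 → 7
23 → 10, 3, 5, 7, 6, 11 → 6
10 → 3, 5, 7, 6 → 4
3 → none → 0
5 → none → 0
30 → 7, 6, 11 → 3
7 → 6 → 1
6 → none → 0
11 → none → 0
Sum: 10 + 6 + 9 + 7 + 6 + 4 + 0 + 0 + 3 + 1 + 0 + 0 = 46

46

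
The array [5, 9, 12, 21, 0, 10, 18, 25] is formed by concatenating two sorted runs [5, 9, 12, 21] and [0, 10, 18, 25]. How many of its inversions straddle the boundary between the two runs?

For each element r of the right run, count left-run elements greater than r:
r = 0: 5, 9, 12, 21 → 4
r = 10: 12, 21 → 2
r = 18: 21 → 1
r = 25: none → 0
Cross-inversions: 4 + 2 + 1 + 0 = 7

Cross-inversions: 7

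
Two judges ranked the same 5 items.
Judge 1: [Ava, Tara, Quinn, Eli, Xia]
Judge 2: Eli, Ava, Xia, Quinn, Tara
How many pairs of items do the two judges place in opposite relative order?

6

Assign each item its position (1..5) in the first ordering, then rewrite the second ordering as that position sequence:
positions: Ava→1, Tara→2, Quinn→3, Eli→4, Xia→5
second ordering as positions: [4, 1, 5, 3, 2]
Discordant pairs = inversions in this position sequence.
4: 1, 3, 2 → 3
1: 0
5: 3, 2 → 2
3: 2 → 1
2: 0
Total: 3 + 0 + 2 + 1 + 0 = 6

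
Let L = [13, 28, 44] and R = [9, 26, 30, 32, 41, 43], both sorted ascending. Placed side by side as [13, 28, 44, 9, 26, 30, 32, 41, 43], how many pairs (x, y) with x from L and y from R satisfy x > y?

9

Take each right-half value and tally the left-half values above it:
r = 9: 13, 28, 44 → 3
r = 26: 28, 44 → 2
r = 30: 44 → 1
r = 32: 44 → 1
r = 41: 44 → 1
r = 43: 44 → 1
Cross-inversions: 3 + 2 + 1 + 1 + 1 + 1 = 9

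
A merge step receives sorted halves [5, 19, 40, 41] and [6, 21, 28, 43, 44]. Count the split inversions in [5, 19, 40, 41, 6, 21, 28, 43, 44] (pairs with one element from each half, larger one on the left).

Split inversions: 7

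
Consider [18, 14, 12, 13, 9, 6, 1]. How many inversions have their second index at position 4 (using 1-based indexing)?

2 such elements

The element at index 4 is 13.
Elements before it: 18, 14, 12
Those larger than 13: 18, 14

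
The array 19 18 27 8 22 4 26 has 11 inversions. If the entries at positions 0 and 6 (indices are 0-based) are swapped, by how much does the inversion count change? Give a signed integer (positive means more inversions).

Positions 0 and 6 hold 19 and 26; after swapping, the array is [26, 18, 27, 8, 22, 4, 19].
For each element, count later entries that are smaller:
26 → 18, 8, 22, 4, 19 → 5
18 → 8, 4 → 2
27 → 8, 22, 4, 19 → 4
8 → 4 → 1
22 → 4, 19 → 2
4 → none → 0
19 → none → 0
Sum: 5 + 2 + 4 + 1 + 2 + 0 + 0 = 14
Change: 14 − 11 = +3

+3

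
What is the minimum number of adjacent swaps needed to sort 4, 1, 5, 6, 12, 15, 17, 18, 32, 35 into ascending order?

Minimum adjacent swaps = number of inversions (each swap of adjacent out-of-order elements removes one inversion and no swap can remove more).
Count inversions — for each element, later elements that are smaller:
4: 1 → 1
1: none → 0
5: none → 0
6: none → 0
12: none → 0
15: none → 0
17: none → 0
18: none → 0
32: none → 0
35: none → 0
Total inversions: 1 + 0 + 0 + 0 + 0 + 0 + 0 + 0 + 0 + 0 = 1

Swaps: 1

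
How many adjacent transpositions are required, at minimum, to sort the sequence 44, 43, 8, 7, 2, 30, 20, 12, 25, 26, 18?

Swaps: 31

Each adjacent swap fixes exactly one inversion, so the minimum swap count equals the number of inversions.
Count inversions — for each element, later elements that are smaller:
44: 43, 8, 7, 2, 30, 20, 12, 25, 26, 18 → 10
43: 8, 7, 2, 30, 20, 12, 25, 26, 18 → 9
8: 7, 2 → 2
7: 2 → 1
2: none → 0
30: 20, 12, 25, 26, 18 → 5
20: 12, 18 → 2
12: none → 0
25: 18 → 1
26: 18 → 1
18: none → 0
Total inversions: 10 + 9 + 2 + 1 + 0 + 5 + 2 + 0 + 1 + 1 + 0 = 31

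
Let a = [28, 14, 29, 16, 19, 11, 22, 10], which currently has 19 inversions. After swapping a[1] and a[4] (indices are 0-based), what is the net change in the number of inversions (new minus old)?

Positions 1 and 4 hold 14 and 19; after swapping, the array is [28, 19, 29, 16, 14, 11, 22, 10].
Count, for each position, how many later elements it exceeds:
28 → 19, 16, 14, 11, 22, 10 → 6
19 → 16, 14, 11, 10 → 4
29 → 16, 14, 11, 22, 10 → 5
16 → 14, 11, 10 → 3
14 → 11, 10 → 2
11 → 10 → 1
22 → 10 → 1
10 → none → 0
Sum: 6 + 4 + 5 + 3 + 2 + 1 + 1 + 0 = 22
Change: 22 − 19 = +3

+3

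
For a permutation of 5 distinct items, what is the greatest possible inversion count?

10

A reversed (strictly descending) arrangement makes every pair an inversion, giving C(5, 2) inversions.
C(5, 2) = 5·4/2 = 10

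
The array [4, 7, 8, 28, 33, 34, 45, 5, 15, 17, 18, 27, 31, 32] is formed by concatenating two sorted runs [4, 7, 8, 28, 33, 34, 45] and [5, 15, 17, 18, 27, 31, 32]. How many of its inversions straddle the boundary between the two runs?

28

Take each right-half value and tally the left-half values above it:
r = 5: 7, 8, 28, 33, 34, 45 → 6
r = 15: 28, 33, 34, 45 → 4
r = 17: 28, 33, 34, 45 → 4
r = 18: 28, 33, 34, 45 → 4
r = 27: 28, 33, 34, 45 → 4
r = 31: 33, 34, 45 → 3
r = 32: 33, 34, 45 → 3
Cross-inversions: 6 + 4 + 4 + 4 + 4 + 3 + 3 = 28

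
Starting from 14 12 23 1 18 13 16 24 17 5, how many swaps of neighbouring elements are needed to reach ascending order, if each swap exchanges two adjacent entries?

Adjacent swaps: 21

Each adjacent swap fixes exactly one inversion, so the minimum swap count equals the number of inversions.
Count inversions — for each element, later elements that are smaller:
14: 12, 1, 13, 5 → 4
12: 1, 5 → 2
23: 1, 18, 13, 16, 17, 5 → 6
1: none → 0
18: 13, 16, 17, 5 → 4
13: 5 → 1
16: 5 → 1
24: 17, 5 → 2
17: 5 → 1
5: none → 0
Total inversions: 4 + 2 + 6 + 0 + 4 + 1 + 1 + 2 + 1 + 0 = 21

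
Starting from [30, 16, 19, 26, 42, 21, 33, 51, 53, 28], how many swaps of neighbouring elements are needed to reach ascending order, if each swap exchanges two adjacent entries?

12 adjacent swaps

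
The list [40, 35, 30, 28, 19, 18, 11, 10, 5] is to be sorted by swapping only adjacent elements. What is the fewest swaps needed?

There are 36 swaps.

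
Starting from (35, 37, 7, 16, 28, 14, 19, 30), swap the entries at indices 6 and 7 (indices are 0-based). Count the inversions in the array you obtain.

Positions 6 and 7 hold 19 and 30; after swapping, the array is [35, 37, 7, 16, 28, 14, 30, 19].
Count, for each position, how many later elements it exceeds:
35: 6
37: 6
7: 0
16: 1
28: 2
14: 0
30: 1
19: 0
Sum: 6 + 6 + 0 + 1 + 2 + 0 + 1 + 0 = 16

16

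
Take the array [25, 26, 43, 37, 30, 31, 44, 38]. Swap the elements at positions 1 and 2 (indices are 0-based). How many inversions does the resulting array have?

8 inversions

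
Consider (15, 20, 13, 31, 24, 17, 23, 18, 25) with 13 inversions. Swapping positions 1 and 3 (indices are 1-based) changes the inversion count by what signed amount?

-1

Positions 1 and 3 hold 15 and 13; after swapping, the array is [13, 20, 15, 31, 24, 17, 23, 18, 25].
For each element, count later entries that are smaller:
13: 0
20: 3
15: 0
31: 5
24: 3
17: 0
23: 1
18: 0
25: 0
Sum: 0 + 3 + 0 + 5 + 3 + 0 + 1 + 0 + 0 = 12
Change: 12 − 13 = -1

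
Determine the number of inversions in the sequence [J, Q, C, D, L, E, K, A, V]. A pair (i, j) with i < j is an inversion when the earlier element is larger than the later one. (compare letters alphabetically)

17 out-of-order pairs

Element-by-element contributions:
J: 4
Q: 6
C: 1
D: 1
L: 3
E: 1
K: 1
A: 0
V: 0
Sum: 4 + 6 + 1 + 1 + 3 + 1 + 1 + 0 + 0 = 17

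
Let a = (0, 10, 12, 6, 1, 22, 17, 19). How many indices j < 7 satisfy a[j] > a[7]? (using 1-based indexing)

1 such element

The element at index 7 is 17.
Elements before it: 0, 10, 12, 6, 1, 22
Those larger than 17: 22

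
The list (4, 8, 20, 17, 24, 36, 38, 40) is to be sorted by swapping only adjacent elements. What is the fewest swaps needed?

1 adjacent swap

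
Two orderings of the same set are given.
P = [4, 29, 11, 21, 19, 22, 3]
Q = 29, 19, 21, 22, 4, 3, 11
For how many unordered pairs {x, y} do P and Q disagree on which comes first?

9 disagreeing pairs

Assign each item its position (1..7) in the first ordering, then rewrite the second ordering as that position sequence:
positions: 4→1, 29→2, 11→3, 21→4, 19→5, 22→6, 3→7
second ordering as positions: [2, 5, 4, 6, 1, 7, 3]
Discordant pairs = inversions in this position sequence.
2: 1 → 1
5: 4, 1, 3 → 3
4: 1, 3 → 2
6: 1, 3 → 2
1: 0
7: 3 → 1
3: 0
Total: 1 + 3 + 2 + 2 + 0 + 1 + 0 = 9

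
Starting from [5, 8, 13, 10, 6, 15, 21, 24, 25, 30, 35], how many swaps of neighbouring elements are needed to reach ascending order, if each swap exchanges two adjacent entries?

Minimum adjacent swaps = number of inversions (each swap of adjacent out-of-order elements removes one inversion and no swap can remove more).
Count inversions — for each element, later elements that are smaller:
5: none → 0
8: 6 → 1
13: 10, 6 → 2
10: 6 → 1
6: none → 0
15: none → 0
21: none → 0
24: none → 0
25: none → 0
30: none → 0
35: none → 0
Total inversions: 0 + 1 + 2 + 1 + 0 + 0 + 0 + 0 + 0 + 0 + 0 = 4

4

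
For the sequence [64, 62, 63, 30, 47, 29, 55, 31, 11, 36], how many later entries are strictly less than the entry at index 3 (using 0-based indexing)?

2

The element at index 3 is 30.
Elements after it: 47, 29, 55, 31, 11, 36
Those smaller than 30: 29, 11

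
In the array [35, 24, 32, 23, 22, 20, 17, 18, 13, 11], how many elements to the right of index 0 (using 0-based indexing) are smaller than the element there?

9

The element at index 0 is 35.
Elements after it: 24, 32, 23, 22, 20, 17, 18, 13, 11
Those smaller than 35: 24, 32, 23, 22, 20, 17, 18, 13, 11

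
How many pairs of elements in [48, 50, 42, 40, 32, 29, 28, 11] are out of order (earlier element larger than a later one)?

27

Sweep left to right; for each value list the smaller values that follow it:
48: 6
50: 6
42: 5
40: 4
32: 3
29: 2
28: 1
11: 0
Sum: 6 + 6 + 5 + 4 + 3 + 2 + 1 + 0 = 27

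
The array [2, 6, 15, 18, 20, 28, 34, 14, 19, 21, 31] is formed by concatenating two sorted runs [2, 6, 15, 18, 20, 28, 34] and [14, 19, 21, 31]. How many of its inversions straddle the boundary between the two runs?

11

Count, for every r in R, how many entries of L exceed r:
r = 14: 15, 18, 20, 28, 34 → 5
r = 19: 20, 28, 34 → 3
r = 21: 28, 34 → 2
r = 31: 34 → 1
Cross-inversions: 5 + 3 + 2 + 1 = 11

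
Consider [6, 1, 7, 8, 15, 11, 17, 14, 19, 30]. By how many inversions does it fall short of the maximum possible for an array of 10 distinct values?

41 inversions short

Maximum inversions for 10 distinct elements is C(10, 2) = 10·9/2 = 45.
Current inversions — for each element, count later smaller elements:
6: 1
1: 0
7: 0
8: 0
15: 2
11: 0
17: 1
14: 0
19: 0
30: 0
Current total: 1 + 0 + 0 + 0 + 2 + 0 + 1 + 0 + 0 + 0 = 4
Shortfall: 45 − 4 = 41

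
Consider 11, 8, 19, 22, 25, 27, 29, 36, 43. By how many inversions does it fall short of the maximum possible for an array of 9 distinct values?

35

Maximum inversions for 9 distinct elements is C(9, 2) = 9·8/2 = 36.
Current inversions — for each element, count later smaller elements:
11: 1
8: 0
19: 0
22: 0
25: 0
27: 0
29: 0
36: 0
43: 0
Current total: 1 + 0 + 0 + 0 + 0 + 0 + 0 + 0 + 0 = 1
Shortfall: 36 − 1 = 35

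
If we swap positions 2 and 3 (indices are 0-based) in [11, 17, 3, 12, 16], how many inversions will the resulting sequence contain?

Positions 2 and 3 hold 3 and 12; after swapping, the array is [11, 17, 12, 3, 16].
Element-by-element contributions:
11 → 3 → 1
17 → 12, 3, 16 → 3
12 → 3 → 1
3 → none → 0
16 → none → 0
Sum: 1 + 3 + 1 + 0 + 0 = 5

5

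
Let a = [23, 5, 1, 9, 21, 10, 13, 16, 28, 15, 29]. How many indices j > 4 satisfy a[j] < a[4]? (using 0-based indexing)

4 such elements

The element at index 4 is 21.
Elements after it: 10, 13, 16, 28, 15, 29
Those smaller than 21: 10, 13, 16, 15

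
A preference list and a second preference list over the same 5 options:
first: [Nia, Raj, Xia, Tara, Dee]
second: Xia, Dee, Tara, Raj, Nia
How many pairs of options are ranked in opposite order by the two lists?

Assign each item its position (1..5) in the first ordering, then rewrite the second ordering as that position sequence:
positions: Nia→1, Raj→2, Xia→3, Tara→4, Dee→5
second ordering as positions: [3, 5, 4, 2, 1]
Discordant pairs = inversions in this position sequence.
3: 2, 1 → 2
5: 4, 2, 1 → 3
4: 2, 1 → 2
2: 1 → 1
1: 0
Total: 2 + 3 + 2 + 1 + 0 = 8

8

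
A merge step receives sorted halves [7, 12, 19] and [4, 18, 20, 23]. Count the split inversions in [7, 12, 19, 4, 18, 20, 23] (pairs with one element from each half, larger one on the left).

Take each right-half value and tally the left-half values above it:
r = 4: 7, 12, 19 → 3
r = 18: 19 → 1
r = 20: none → 0
r = 23: none → 0
Cross-inversions: 3 + 1 + 0 + 0 = 4

4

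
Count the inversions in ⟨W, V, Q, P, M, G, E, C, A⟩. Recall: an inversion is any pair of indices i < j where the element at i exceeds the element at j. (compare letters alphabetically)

Inversions: 36

For each element, count later entries that are smaller:
W: 8
V: 7
Q: 6
P: 5
M: 4
G: 3
E: 2
C: 1
A: 0
Sum: 8 + 7 + 6 + 5 + 4 + 3 + 2 + 1 + 0 = 36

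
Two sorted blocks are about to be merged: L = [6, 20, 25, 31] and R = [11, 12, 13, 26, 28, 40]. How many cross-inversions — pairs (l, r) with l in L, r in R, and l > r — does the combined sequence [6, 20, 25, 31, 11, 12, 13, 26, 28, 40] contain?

Split inversions: 11

Count, for every r in R, how many entries of L exceed r:
r = 11: 20, 25, 31 → 3
r = 12: 20, 25, 31 → 3
r = 13: 20, 25, 31 → 3
r = 26: 31 → 1
r = 28: 31 → 1
r = 40: none → 0
Cross-inversions: 3 + 3 + 3 + 1 + 1 + 0 = 11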